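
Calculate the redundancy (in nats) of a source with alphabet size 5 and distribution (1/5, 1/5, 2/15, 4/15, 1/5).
0.0227 nats

Redundancy measures how far a source is from maximum entropy:
R = H_max - H(X)

Maximum entropy for 5 symbols: H_max = log_e(5) = 1.6094 nats
Actual entropy: H(X) = 1.5868 nats
Redundancy: R = 1.6094 - 1.5868 = 0.0227 nats

This redundancy represents potential for compression: the source could be compressed by 0.0227 nats per symbol.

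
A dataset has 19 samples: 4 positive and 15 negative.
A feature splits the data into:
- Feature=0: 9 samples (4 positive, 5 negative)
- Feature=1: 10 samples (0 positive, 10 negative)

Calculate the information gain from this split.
0.2730 bits

Information Gain = H(Y) - H(Y|Feature)

Before split:
P(positive) = 4/19 = 0.2105
H(Y) = 0.7425 bits

After split:
Feature=0: H = 0.9911 bits (weight = 9/19)
Feature=1: H = 0.0000 bits (weight = 10/19)
H(Y|Feature) = (9/19)×0.9911 + (10/19)×0.0000 = 0.4695 bits

Information Gain = 0.7425 - 0.4695 = 0.2730 bits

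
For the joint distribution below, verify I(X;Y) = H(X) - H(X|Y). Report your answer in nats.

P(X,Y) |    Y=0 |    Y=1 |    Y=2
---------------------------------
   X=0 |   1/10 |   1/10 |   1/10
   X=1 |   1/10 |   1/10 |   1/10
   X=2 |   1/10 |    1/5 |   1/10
I(X;Y) = 0.0138 nats

Mutual information has multiple equivalent forms:
- I(X;Y) = H(X) - H(X|Y)
- I(X;Y) = H(Y) - H(Y|X)
- I(X;Y) = H(X) + H(Y) - H(X,Y)

Computing all quantities:
H(X) = 1.0889, H(Y) = 1.0889, H(X,Y) = 2.1640
H(X|Y) = 1.0751, H(Y|X) = 1.0751

Verification:
H(X) - H(X|Y) = 1.0889 - 1.0751 = 0.0138
H(Y) - H(Y|X) = 1.0889 - 1.0751 = 0.0138
H(X) + H(Y) - H(X,Y) = 1.0889 + 1.0889 - 2.1640 = 0.0138

All forms give I(X;Y) = 0.0138 nats. ✓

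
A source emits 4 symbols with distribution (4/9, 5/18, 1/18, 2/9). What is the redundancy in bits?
0.2528 bits

Redundancy measures how far a source is from maximum entropy:
R = H_max - H(X)

Maximum entropy for 4 symbols: H_max = log_2(4) = 2.0000 bits
Actual entropy: H(X) = 1.7472 bits
Redundancy: R = 2.0000 - 1.7472 = 0.2528 bits

This redundancy represents potential for compression: the source could be compressed by 0.2528 bits per symbol.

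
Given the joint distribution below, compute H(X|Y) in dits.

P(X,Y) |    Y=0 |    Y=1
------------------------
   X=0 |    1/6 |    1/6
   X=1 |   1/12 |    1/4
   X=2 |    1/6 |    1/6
0.4642 dits

Using the chain rule: H(X|Y) = H(X,Y) - H(Y)

First, compute H(X,Y) = 0.7592 dits

Marginal P(Y) = (5/12, 7/12)
H(Y) = 0.2950 dits

H(X|Y) = H(X,Y) - H(Y) = 0.7592 - 0.2950 = 0.4642 dits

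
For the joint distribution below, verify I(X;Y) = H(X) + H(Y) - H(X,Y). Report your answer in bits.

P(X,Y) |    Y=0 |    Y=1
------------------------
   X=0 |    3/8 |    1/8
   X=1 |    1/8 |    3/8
I(X;Y) = 0.1887 bits

Mutual information has multiple equivalent forms:
- I(X;Y) = H(X) - H(X|Y)
- I(X;Y) = H(Y) - H(Y|X)
- I(X;Y) = H(X) + H(Y) - H(X,Y)

Computing all quantities:
H(X) = 1.0000, H(Y) = 1.0000, H(X,Y) = 1.8113
H(X|Y) = 0.8113, H(Y|X) = 0.8113

Verification:
H(X) - H(X|Y) = 1.0000 - 0.8113 = 0.1887
H(Y) - H(Y|X) = 1.0000 - 0.8113 = 0.1887
H(X) + H(Y) - H(X,Y) = 1.0000 + 1.0000 - 1.8113 = 0.1887

All forms give I(X;Y) = 0.1887 bits. ✓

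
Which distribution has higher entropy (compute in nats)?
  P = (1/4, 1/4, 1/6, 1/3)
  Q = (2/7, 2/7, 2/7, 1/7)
P

Computing entropies in nats:
H(P) = 1.3580
H(Q) = 1.3518

Distribution P has higher entropy.

Intuition: The distribution closer to uniform (more spread out) has higher entropy.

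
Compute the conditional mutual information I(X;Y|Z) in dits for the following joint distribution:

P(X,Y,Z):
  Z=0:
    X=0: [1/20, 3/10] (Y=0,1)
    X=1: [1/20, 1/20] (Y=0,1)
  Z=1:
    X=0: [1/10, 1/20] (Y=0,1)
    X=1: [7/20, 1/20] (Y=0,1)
0.0174 dits

Conditional mutual information: I(X;Y|Z) = H(X|Z) + H(Y|Z) - H(X,Y|Z)

H(Z) = 0.2989
H(X,Z) = 0.5423 → H(X|Z) = 0.2435
H(Y,Z) = 0.5156 → H(Y|Z) = 0.2168
H(X,Y,Z) = 0.7417 → H(X,Y|Z) = 0.4428

I(X;Y|Z) = 0.2435 + 0.2168 - 0.4428 = 0.0174 dits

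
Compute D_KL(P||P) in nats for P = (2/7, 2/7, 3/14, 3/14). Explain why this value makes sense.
0.0000 nats

KL divergence satisfies the Gibbs inequality: D_KL(P||Q) ≥ 0 for all distributions P, Q.

D_KL(P||Q) = Σ p(x) log(p(x)/q(x))
Each term is p(x) × log_e(p(x)/p(x)) = p(x) × log_e(1) = 0, so the sum is 0.
D_KL(P||Q) = 0.0000 nats

When P = Q, the KL divergence is exactly 0, as there is no 'divergence' between identical distributions.

This non-negativity is a fundamental property: relative entropy cannot be negative because it measures how different Q is from P.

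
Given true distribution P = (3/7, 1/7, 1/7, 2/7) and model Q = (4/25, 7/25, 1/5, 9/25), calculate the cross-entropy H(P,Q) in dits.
0.6467 dits

Cross-entropy: H(P,Q) = -Σ p(x) log q(x)

Alternatively: H(P,Q) = H(P) + D_KL(P||Q)
H(P) = 0.5546 dits
D_KL(P||Q) = 0.0921 dits

H(P,Q) = 0.5546 + 0.0921 = 0.6467 dits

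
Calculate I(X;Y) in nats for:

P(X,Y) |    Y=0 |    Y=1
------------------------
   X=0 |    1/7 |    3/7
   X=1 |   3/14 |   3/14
0.0334 nats

Mutual information: I(X;Y) = H(X) + H(Y) - H(X,Y)

Marginals:
P(X) = (4/7, 3/7), H(X) = 0.6829 nats
P(Y) = (5/14, 9/14), H(Y) = 0.6518 nats

Joint entropy: H(X,Y) = 1.3013 nats

I(X;Y) = 0.6829 + 0.6518 - 1.3013 = 0.0334 nats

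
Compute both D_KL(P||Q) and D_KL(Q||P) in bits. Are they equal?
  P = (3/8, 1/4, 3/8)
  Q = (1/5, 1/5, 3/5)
D_KL(P||Q) = 0.1663, D_KL(Q||P) = 0.1611

KL divergence is not symmetric: D_KL(P||Q) ≠ D_KL(Q||P) in general.

D_KL(P||Q) = 0.1663 bits
D_KL(Q||P) = 0.1611 bits

No, they are not equal!

This asymmetry is why KL divergence is not a true distance metric.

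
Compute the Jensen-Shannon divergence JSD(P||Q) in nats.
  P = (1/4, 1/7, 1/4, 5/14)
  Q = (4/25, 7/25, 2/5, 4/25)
0.0443 nats

Jensen-Shannon divergence is:
JSD(P||Q) = 0.5 × D_KL(P||M) + 0.5 × D_KL(Q||M)
where M = 0.5 × (P + Q) is the mixture distribution.

M = 0.5 × (1/4, 1/7, 1/4, 5/14) + 0.5 × (4/25, 7/25, 2/5, 4/25) = (0.205, 0.211429, 13/40, 0.258571)

D_KL(P||M) = 0.0434 nats
D_KL(Q||M) = 0.0453 nats

JSD(P||Q) = 0.5 × 0.0434 + 0.5 × 0.0453 = 0.0443 nats

Unlike KL divergence, JSD is symmetric and bounded: 0 ≤ JSD ≤ log(2).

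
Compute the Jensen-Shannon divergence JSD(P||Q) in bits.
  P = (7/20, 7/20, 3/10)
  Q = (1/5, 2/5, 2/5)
0.0213 bits

Jensen-Shannon divergence is:
JSD(P||Q) = 0.5 × D_KL(P||M) + 0.5 × D_KL(Q||M)
where M = 0.5 × (P + Q) is the mixture distribution.

M = 0.5 × (7/20, 7/20, 3/10) + 0.5 × (1/5, 2/5, 2/5) = (11/40, 3/8, 7/20)

D_KL(P||M) = 0.0202 bits
D_KL(Q||M) = 0.0224 bits

JSD(P||Q) = 0.5 × 0.0202 + 0.5 × 0.0224 = 0.0213 bits

Unlike KL divergence, JSD is symmetric and bounded: 0 ≤ JSD ≤ log(2).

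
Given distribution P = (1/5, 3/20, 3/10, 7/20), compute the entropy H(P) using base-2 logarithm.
1.9261 bits

Shannon entropy is H(X) = -Σ p(x) log p(x).

For P = (1/5, 3/20, 3/10, 7/20):
H = -1/5 × log_2(1/5) -3/20 × log_2(3/20) -3/10 × log_2(3/10) -7/20 × log_2(7/20)
H = 1.9261 bits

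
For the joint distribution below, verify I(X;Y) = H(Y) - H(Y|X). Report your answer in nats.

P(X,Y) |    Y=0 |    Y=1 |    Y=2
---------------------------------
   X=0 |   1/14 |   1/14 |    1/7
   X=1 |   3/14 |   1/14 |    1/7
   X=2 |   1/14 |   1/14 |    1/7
I(X;Y) = 0.0334 nats

Mutual information has multiple equivalent forms:
- I(X;Y) = H(X) - H(X|Y)
- I(X;Y) = H(Y) - H(Y|X)
- I(X;Y) = H(X) + H(Y) - H(X,Y)

Computing all quantities:
H(X) = 1.0790, H(Y) = 1.0609, H(X,Y) = 2.1066
H(X|Y) = 1.0456, H(Y|X) = 1.0276

Verification:
H(X) - H(X|Y) = 1.0790 - 1.0456 = 0.0334
H(Y) - H(Y|X) = 1.0609 - 1.0276 = 0.0334
H(X) + H(Y) - H(X,Y) = 1.0790 + 1.0609 - 2.1066 = 0.0334

All forms give I(X;Y) = 0.0334 nats. ✓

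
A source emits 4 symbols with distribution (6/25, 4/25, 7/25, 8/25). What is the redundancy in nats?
0.0295 nats

Redundancy measures how far a source is from maximum entropy:
R = H_max - H(X)

Maximum entropy for 4 symbols: H_max = log_e(4) = 1.3863 nats
Actual entropy: H(X) = 1.3568 nats
Redundancy: R = 1.3863 - 1.3568 = 0.0295 nats

This redundancy represents potential for compression: the source could be compressed by 0.0295 nats per symbol.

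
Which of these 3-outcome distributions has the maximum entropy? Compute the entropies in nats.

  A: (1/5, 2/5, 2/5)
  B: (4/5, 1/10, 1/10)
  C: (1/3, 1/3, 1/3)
C

For a discrete distribution over n outcomes, entropy is maximized by the uniform distribution.

Computing entropies:
H(A) = 1.0549 nats
H(B) = 0.6390 nats
H(C) = 1.0986 nats

The uniform distribution (where all probabilities equal 1/3) achieves the maximum entropy of log_e(3) = 1.0986 nats.

Distribution C has the highest entropy.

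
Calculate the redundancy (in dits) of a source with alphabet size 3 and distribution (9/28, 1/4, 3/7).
0.0105 dits

Redundancy measures how far a source is from maximum entropy:
R = H_max - H(X)

Maximum entropy for 3 symbols: H_max = log_10(3) = 0.4771 dits
Actual entropy: H(X) = 0.4667 dits
Redundancy: R = 0.4771 - 0.4667 = 0.0105 dits

This redundancy represents potential for compression: the source could be compressed by 0.0105 dits per symbol.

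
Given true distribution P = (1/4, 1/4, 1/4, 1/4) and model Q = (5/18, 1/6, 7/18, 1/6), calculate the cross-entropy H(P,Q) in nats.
1.4522 nats

Cross-entropy: H(P,Q) = -Σ p(x) log q(x)

Alternatively: H(P,Q) = H(P) + D_KL(P||Q)
H(P) = 1.3863 nats
D_KL(P||Q) = 0.0659 nats

H(P,Q) = 1.3863 + 0.0659 = 1.4522 nats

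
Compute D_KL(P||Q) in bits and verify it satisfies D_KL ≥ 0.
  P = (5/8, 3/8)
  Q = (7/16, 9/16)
0.1022 bits

KL divergence satisfies the Gibbs inequality: D_KL(P||Q) ≥ 0 for all distributions P, Q.

D_KL(P||Q) = Σ p(x) log(p(x)/q(x))
Term by term:
  x=0: 5/8 × log_2[(5/8)/(7/16)] = 0.3216
  x=1: 3/8 × log_2[(3/8)/(9/16)] = -0.2194
D_KL(P||Q) = 0.1022 bits

D_KL(P||Q) = 0.1022 ≥ 0 ✓

This non-negativity is a fundamental property: relative entropy cannot be negative because it measures how different Q is from P.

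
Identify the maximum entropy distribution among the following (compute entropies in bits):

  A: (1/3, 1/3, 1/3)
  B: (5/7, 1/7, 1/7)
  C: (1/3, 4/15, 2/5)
A

For a discrete distribution over n outcomes, entropy is maximized by the uniform distribution.

Computing entropies:
H(A) = 1.5850 bits
H(B) = 1.1488 bits
H(C) = 1.5656 bits

The uniform distribution (where all probabilities equal 1/3) achieves the maximum entropy of log_2(3) = 1.5850 bits.

Distribution A has the highest entropy.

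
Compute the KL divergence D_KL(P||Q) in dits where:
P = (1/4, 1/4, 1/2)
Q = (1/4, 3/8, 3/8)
0.0184 dits

KL divergence: D_KL(P||Q) = Σ p(x) log(p(x)/q(x))

Computing term by term:
  x=0: 1/4 × log_10[(1/4)/(1/4)] = 1/4 × 0.0000 = 0.0000
  x=1: 1/4 × log_10[(1/4)/(3/8)] = 1/4 × -0.1761 = -0.0440
  x=2: 1/2 × log_10[(1/2)/(3/8)] = 1/2 × 0.1249 = 0.0625

D_KL(P||Q) = 0.0184 dits

Note: KL divergence is always non-negative and equals 0 iff P = Q.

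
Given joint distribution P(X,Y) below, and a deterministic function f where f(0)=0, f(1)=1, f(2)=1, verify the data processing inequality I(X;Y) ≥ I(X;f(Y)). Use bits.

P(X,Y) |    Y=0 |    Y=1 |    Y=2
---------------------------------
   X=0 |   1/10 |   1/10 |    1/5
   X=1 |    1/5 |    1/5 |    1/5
I(X;Y) = 0.0200, I(X;f(Y)) = 0.0058, inequality holds: 0.0200 ≥ 0.0058

Data Processing Inequality: For any Markov chain X → Y → Z, we have I(X;Y) ≥ I(X;Z).

Here Z = f(Y) is a deterministic function of Y, forming X → Y → Z.

Original I(X;Y) = 0.0200 bits

After applying f:
P(X,Z) where Z=f(Y):
- P(X,Z=0) = P(X,Y=0)
- P(X,Z=1) = P(X,Y=1) + P(X,Y=2)

I(X;Z) = I(X;f(Y)) = 0.0058 bits

Verification: 0.0200 ≥ 0.0058 ✓

Information cannot be created by processing; the function f can only lose information about X.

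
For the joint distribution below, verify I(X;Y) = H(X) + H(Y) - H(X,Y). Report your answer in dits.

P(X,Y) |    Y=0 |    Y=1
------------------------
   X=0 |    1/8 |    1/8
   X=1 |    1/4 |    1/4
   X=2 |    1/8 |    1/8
I(X;Y) = 0.0000 dits

Mutual information has multiple equivalent forms:
- I(X;Y) = H(X) - H(X|Y)
- I(X;Y) = H(Y) - H(Y|X)
- I(X;Y) = H(X) + H(Y) - H(X,Y)

Computing all quantities:
H(X) = 0.4515, H(Y) = 0.3010, H(X,Y) = 0.7526
H(X|Y) = 0.4515, H(Y|X) = 0.3010

Verification:
H(X) - H(X|Y) = 0.4515 - 0.4515 = 0.0000
H(Y) - H(Y|X) = 0.3010 - 0.3010 = 0.0000
H(X) + H(Y) - H(X,Y) = 0.4515 + 0.3010 - 0.7526 = 0.0000

All forms give I(X;Y) = 0.0000 dits. ✓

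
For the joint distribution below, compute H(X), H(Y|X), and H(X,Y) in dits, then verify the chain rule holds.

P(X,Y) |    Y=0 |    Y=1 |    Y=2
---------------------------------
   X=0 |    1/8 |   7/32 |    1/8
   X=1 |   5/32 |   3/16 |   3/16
H(X,Y) = 0.7687, H(X) = 0.3002, H(Y|X) = 0.4686 (all in dits)

Chain rule: H(X,Y) = H(X) + H(Y|X)

Left side — joint entropy directly:
H(X,Y) = -Σ p(x,y) log p(x,y) = 0.7687 dits

Right side — compute H(Y|X) from the conditional distributions:
P(X) = (15/32, 17/32), so H(X) = 0.3002 dits
H(Y|X) = Σ_x P(X=x) · H(Y|X=x):
  P(Y|X=0) = (4/15, 7/15, 4/15), H(Y|X=0) = 0.4606, weight P(X=0) = 15/32
  P(Y|X=1) = (5/17, 6/17, 6/17), H(Y|X=1) = 0.4756, weight P(X=1) = 17/32
H(Y|X) = 0.4686 dits

H(X) + H(Y|X) = 0.3002 + 0.4686 = 0.7687 dits

Both sides equal 0.7687 dits. ✓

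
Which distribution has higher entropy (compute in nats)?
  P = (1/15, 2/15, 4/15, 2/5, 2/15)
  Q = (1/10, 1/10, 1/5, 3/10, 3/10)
Q

Computing entropies in nats:
H(P) = 1.4368
H(Q) = 1.5048

Distribution Q has higher entropy.

Intuition: The distribution closer to uniform (more spread out) has higher entropy.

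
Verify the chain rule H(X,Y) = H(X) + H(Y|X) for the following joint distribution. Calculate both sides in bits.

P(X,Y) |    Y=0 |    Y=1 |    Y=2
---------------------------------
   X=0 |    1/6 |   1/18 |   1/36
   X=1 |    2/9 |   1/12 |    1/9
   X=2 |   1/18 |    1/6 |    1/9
H(X,Y) = 2.9540, H(X) = 1.5546, H(Y|X) = 1.3994 (all in bits)

Chain rule: H(X,Y) = H(X) + H(Y|X)

Left side — joint entropy directly:
H(X,Y) = -Σ p(x,y) log p(x,y) = 2.9540 bits

Right side — compute H(Y|X) from the conditional distributions:
P(X) = (1/4, 5/12, 1/3), so H(X) = 1.5546 bits
H(Y|X) = Σ_x P(X=x) · H(Y|X=x):
  P(Y|X=0) = (2/3, 2/9, 1/9), H(Y|X=0) = 1.2244, weight P(X=0) = 1/4
  P(Y|X=1) = (8/15, 1/5, 4/15), H(Y|X=1) = 1.4566, weight P(X=1) = 5/12
  P(Y|X=2) = (1/6, 1/2, 1/3), H(Y|X=2) = 1.4591, weight P(X=2) = 1/3
H(Y|X) = 1.3994 bits

H(X) + H(Y|X) = 1.5546 + 1.3994 = 2.9540 bits

Both sides equal 2.9540 bits. ✓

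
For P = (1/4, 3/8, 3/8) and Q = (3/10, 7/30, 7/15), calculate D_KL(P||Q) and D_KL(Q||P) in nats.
D_KL(P||Q) = 0.0503, D_KL(Q||P) = 0.0460

KL divergence is not symmetric: D_KL(P||Q) ≠ D_KL(Q||P) in general.

D_KL(P||Q) = 0.0503 nats
D_KL(Q||P) = 0.0460 nats

No, they are not equal!

This asymmetry is why KL divergence is not a true distance metric.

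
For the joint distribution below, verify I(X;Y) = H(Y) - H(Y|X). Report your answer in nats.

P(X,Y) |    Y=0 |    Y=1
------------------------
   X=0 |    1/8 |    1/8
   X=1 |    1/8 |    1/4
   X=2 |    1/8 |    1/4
I(X;Y) = 0.0109 nats

Mutual information has multiple equivalent forms:
- I(X;Y) = H(X) - H(X|Y)
- I(X;Y) = H(Y) - H(Y|X)
- I(X;Y) = H(X) + H(Y) - H(X,Y)

Computing all quantities:
H(X) = 1.0822, H(Y) = 0.6616, H(X,Y) = 1.7329
H(X|Y) = 1.0713, H(Y|X) = 0.6507

Verification:
H(X) - H(X|Y) = 1.0822 - 1.0713 = 0.0109
H(Y) - H(Y|X) = 0.6616 - 0.6507 = 0.0109
H(X) + H(Y) - H(X,Y) = 1.0822 + 0.6616 - 1.7329 = 0.0109

All forms give I(X;Y) = 0.0109 nats. ✓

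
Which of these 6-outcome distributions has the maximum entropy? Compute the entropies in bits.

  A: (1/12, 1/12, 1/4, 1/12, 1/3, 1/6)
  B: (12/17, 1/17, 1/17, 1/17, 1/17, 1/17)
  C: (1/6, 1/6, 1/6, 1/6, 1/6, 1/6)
C

For a discrete distribution over n outcomes, entropy is maximized by the uniform distribution.

Computing entropies:
H(A) = 2.3554 bits
H(B) = 1.5569 bits
H(C) = 2.5850 bits

The uniform distribution (where all probabilities equal 1/6) achieves the maximum entropy of log_2(6) = 2.5850 bits.

Distribution C has the highest entropy.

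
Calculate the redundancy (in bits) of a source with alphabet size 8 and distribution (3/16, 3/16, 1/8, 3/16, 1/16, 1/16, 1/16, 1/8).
0.1415 bits

Redundancy measures how far a source is from maximum entropy:
R = H_max - H(X)

Maximum entropy for 8 symbols: H_max = log_2(8) = 3.0000 bits
Actual entropy: H(X) = 2.8585 bits
Redundancy: R = 3.0000 - 2.8585 = 0.1415 bits

This redundancy represents potential for compression: the source could be compressed by 0.1415 bits per symbol.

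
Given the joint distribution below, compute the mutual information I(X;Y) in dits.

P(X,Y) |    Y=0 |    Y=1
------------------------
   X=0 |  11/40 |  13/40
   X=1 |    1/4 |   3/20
0.0058 dits

Mutual information: I(X;Y) = H(X) + H(Y) - H(X,Y)

Marginals:
P(X) = (3/5, 2/5), H(X) = 0.2923 dits
P(Y) = (21/40, 19/40), H(Y) = 0.3005 dits

Joint entropy: H(X,Y) = 0.5869 dits

I(X;Y) = 0.2923 + 0.3005 - 0.5869 = 0.0058 dits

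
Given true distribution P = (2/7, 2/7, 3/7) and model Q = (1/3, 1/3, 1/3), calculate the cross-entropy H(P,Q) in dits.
0.4771 dits

Cross-entropy: H(P,Q) = -Σ p(x) log q(x)

Alternatively: H(P,Q) = H(P) + D_KL(P||Q)
H(P) = 0.4686 dits
D_KL(P||Q) = 0.0085 dits

H(P,Q) = 0.4686 + 0.0085 = 0.4771 dits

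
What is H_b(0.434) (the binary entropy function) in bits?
0.9874 bits

The binary entropy function is:
H(p) = -p log(p) - (1-p) log(1-p)

H(0.434) = -0.434 × log_2(0.434) - 0.566 × log_2(0.566)
H(0.434) = 0.9874 bits

Note: Binary entropy is maximized at p=0.5 (H=1 bit) and minimized at p=0 or p=1 (H=0).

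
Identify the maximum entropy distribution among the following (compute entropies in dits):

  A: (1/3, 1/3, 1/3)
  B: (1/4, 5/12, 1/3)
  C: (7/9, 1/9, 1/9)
A

For a discrete distribution over n outcomes, entropy is maximized by the uniform distribution.

Computing entropies:
H(A) = 0.4771 dits
H(B) = 0.4680 dits
H(C) = 0.2969 dits

The uniform distribution (where all probabilities equal 1/3) achieves the maximum entropy of log_10(3) = 0.4771 dits.

Distribution A has the highest entropy.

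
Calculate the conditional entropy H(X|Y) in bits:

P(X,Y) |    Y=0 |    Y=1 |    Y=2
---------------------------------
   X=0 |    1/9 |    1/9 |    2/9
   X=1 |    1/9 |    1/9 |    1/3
0.9839 bits

Using the chain rule: H(X|Y) = H(X,Y) - H(Y)

First, compute H(X,Y) = 2.4194 bits

Marginal P(Y) = (2/9, 2/9, 5/9)
H(Y) = 1.4355 bits

H(X|Y) = H(X,Y) - H(Y) = 2.4194 - 1.4355 = 0.9839 bits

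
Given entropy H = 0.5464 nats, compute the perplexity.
1.7270

Perplexity is e^H (or exp(H) for natural log).

H = 0.5464 nats
Perplexity = e^0.5464 = 1.7270

Interpretation: The model's uncertainty is equivalent to choosing uniformly among 1.7 options.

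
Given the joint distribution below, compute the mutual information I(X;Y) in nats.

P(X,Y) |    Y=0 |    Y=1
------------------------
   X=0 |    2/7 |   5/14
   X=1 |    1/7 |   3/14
0.0009 nats

Mutual information: I(X;Y) = H(X) + H(Y) - H(X,Y)

Marginals:
P(X) = (9/14, 5/14), H(X) = 0.6518 nats
P(Y) = (3/7, 4/7), H(Y) = 0.6829 nats

Joint entropy: H(X,Y) = 1.3337 nats

I(X;Y) = 0.6518 + 0.6829 - 1.3337 = 0.0009 nats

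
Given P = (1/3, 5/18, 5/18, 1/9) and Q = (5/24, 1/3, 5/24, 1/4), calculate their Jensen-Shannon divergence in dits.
0.0107 dits

Jensen-Shannon divergence is:
JSD(P||Q) = 0.5 × D_KL(P||M) + 0.5 × D_KL(Q||M)
where M = 0.5 × (P + Q) is the mixture distribution.

M = 0.5 × (1/3, 5/18, 5/18, 1/9) + 0.5 × (5/24, 1/3, 5/24, 1/4) = (0.270833, 11/36, 0.243056, 0.180556)

D_KL(P||M) = 0.0112 dits
D_KL(Q||M) = 0.0102 dits

JSD(P||Q) = 0.5 × 0.0112 + 0.5 × 0.0102 = 0.0107 dits

Unlike KL divergence, JSD is symmetric and bounded: 0 ≤ JSD ≤ log(2).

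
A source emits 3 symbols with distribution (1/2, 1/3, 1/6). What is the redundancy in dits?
0.0379 dits

Redundancy measures how far a source is from maximum entropy:
R = H_max - H(X)

Maximum entropy for 3 symbols: H_max = log_10(3) = 0.4771 dits
Actual entropy: H(X) = 0.4392 dits
Redundancy: R = 0.4771 - 0.4392 = 0.0379 dits

This redundancy represents potential for compression: the source could be compressed by 0.0379 dits per symbol.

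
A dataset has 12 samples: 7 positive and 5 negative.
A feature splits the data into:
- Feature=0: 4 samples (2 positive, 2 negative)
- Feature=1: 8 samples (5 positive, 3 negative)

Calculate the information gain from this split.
0.0102 bits

Information Gain = H(Y) - H(Y|Feature)

Before split:
P(positive) = 7/12 = 0.5833
H(Y) = 0.9799 bits

After split:
Feature=0: H = 1.0000 bits (weight = 4/12)
Feature=1: H = 0.9544 bits (weight = 8/12)
H(Y|Feature) = (4/12)×1.0000 + (8/12)×0.9544 = 0.9696 bits

Information Gain = 0.9799 - 0.9696 = 0.0102 bits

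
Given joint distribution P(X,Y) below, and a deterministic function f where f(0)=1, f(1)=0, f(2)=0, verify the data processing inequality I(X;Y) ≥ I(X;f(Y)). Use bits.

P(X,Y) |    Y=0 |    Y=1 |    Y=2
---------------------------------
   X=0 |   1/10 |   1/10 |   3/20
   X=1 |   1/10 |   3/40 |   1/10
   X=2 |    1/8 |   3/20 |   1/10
I(X;Y) = 0.0197, I(X;f(Y)) = 0.0032, inequality holds: 0.0197 ≥ 0.0032

Data Processing Inequality: For any Markov chain X → Y → Z, we have I(X;Y) ≥ I(X;Z).

Here Z = f(Y) is a deterministic function of Y, forming X → Y → Z.

Original I(X;Y) = 0.0197 bits

After applying f:
P(X,Z) where Z=f(Y):
- P(X,Z=0) = P(X,Y=1) + P(X,Y=2)
- P(X,Z=1) = P(X,Y=0)

I(X;Z) = I(X;f(Y)) = 0.0032 bits

Verification: 0.0197 ≥ 0.0032 ✓

Information cannot be created by processing; the function f can only lose information about X.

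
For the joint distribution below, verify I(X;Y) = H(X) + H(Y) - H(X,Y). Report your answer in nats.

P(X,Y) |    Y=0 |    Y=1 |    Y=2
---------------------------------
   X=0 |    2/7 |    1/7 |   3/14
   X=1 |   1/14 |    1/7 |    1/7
I(X;Y) = 0.0346 nats

Mutual information has multiple equivalent forms:
- I(X;Y) = H(X) - H(X|Y)
- I(X;Y) = H(Y) - H(Y|X)
- I(X;Y) = H(X) + H(Y) - H(X,Y)

Computing all quantities:
H(X) = 0.6518, H(Y) = 1.0934, H(X,Y) = 1.7105
H(X|Y) = 0.6171, H(Y|X) = 1.0587

Verification:
H(X) - H(X|Y) = 0.6518 - 0.6171 = 0.0346
H(Y) - H(Y|X) = 1.0934 - 1.0587 = 0.0346
H(X) + H(Y) - H(X,Y) = 0.6518 + 1.0934 - 1.7105 = 0.0346

All forms give I(X;Y) = 0.0346 nats. ✓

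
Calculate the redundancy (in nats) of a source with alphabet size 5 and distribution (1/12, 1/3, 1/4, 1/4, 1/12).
0.1359 nats

Redundancy measures how far a source is from maximum entropy:
R = H_max - H(X)

Maximum entropy for 5 symbols: H_max = log_e(5) = 1.6094 nats
Actual entropy: H(X) = 1.4735 nats
Redundancy: R = 1.6094 - 1.4735 = 0.1359 nats

This redundancy represents potential for compression: the source could be compressed by 0.1359 nats per symbol.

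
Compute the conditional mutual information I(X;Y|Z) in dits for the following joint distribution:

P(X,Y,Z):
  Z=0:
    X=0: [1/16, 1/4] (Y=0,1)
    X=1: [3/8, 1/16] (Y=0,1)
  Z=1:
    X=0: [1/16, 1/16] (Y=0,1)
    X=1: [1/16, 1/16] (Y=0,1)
0.0754 dits

Conditional mutual information: I(X;Y|Z) = H(X|Z) + H(Y|Z) - H(X,Y|Z)

H(Z) = 0.2442
H(X,Z) = 0.5407 → H(X|Z) = 0.2965
H(Y,Z) = 0.5407 → H(Y|Z) = 0.2965
H(X,Y,Z) = 0.7618 → H(X,Y|Z) = 0.5176

I(X;Y|Z) = 0.2965 + 0.2965 - 0.5176 = 0.0754 dits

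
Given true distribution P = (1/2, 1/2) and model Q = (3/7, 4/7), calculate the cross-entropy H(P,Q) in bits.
1.0149 bits

Cross-entropy: H(P,Q) = -Σ p(x) log q(x)

Alternatively: H(P,Q) = H(P) + D_KL(P||Q)
H(P) = 1.0000 bits
D_KL(P||Q) = 0.0149 bits

H(P,Q) = 1.0000 + 0.0149 = 1.0149 bits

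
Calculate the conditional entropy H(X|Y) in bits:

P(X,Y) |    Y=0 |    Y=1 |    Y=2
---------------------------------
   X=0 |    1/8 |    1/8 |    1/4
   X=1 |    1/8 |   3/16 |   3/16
0.9845 bits

Using the chain rule: H(X|Y) = H(X,Y) - H(Y)

First, compute H(X,Y) = 2.5306 bits

Marginal P(Y) = (1/4, 5/16, 7/16)
H(Y) = 1.5462 bits

H(X|Y) = H(X,Y) - H(Y) = 2.5306 - 1.5462 = 0.9845 bits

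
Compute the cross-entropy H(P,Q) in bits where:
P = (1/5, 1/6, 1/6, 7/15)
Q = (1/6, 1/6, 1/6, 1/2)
1.8453 bits

Cross-entropy: H(P,Q) = -Σ p(x) log q(x)

Alternatively: H(P,Q) = H(P) + D_KL(P||Q)
H(P) = 1.8392 bits
D_KL(P||Q) = 0.0062 bits

H(P,Q) = 1.8392 + 0.0062 = 1.8453 bits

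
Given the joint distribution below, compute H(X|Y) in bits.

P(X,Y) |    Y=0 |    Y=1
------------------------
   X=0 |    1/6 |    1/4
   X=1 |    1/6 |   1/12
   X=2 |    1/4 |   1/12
1.4793 bits

Using the chain rule: H(X|Y) = H(X,Y) - H(Y)

First, compute H(X,Y) = 2.4591 bits

Marginal P(Y) = (7/12, 5/12)
H(Y) = 0.9799 bits

H(X|Y) = H(X,Y) - H(Y) = 2.4591 - 0.9799 = 1.4793 bits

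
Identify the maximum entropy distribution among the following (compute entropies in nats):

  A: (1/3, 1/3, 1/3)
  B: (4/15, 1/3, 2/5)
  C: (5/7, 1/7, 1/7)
A

For a discrete distribution over n outcomes, entropy is maximized by the uniform distribution.

Computing entropies:
H(A) = 1.0986 nats
H(B) = 1.0852 nats
H(C) = 0.7963 nats

The uniform distribution (where all probabilities equal 1/3) achieves the maximum entropy of log_e(3) = 1.0986 nats.

Distribution A has the highest entropy.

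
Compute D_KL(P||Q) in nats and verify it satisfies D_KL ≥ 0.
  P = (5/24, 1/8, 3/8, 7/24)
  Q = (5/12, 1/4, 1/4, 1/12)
0.2864 nats

KL divergence satisfies the Gibbs inequality: D_KL(P||Q) ≥ 0 for all distributions P, Q.

D_KL(P||Q) = Σ p(x) log(p(x)/q(x))
Term by term:
  x=0: 5/24 × log_e[(5/24)/(5/12)] = -0.1444
  x=1: 1/8 × log_e[(1/8)/(1/4)] = -0.0866
  x=2: 3/8 × log_e[(3/8)/(1/4)] = 0.1520
  x=3: 7/24 × log_e[(7/24)/(1/12)] = 0.3654
D_KL(P||Q) = 0.2864 nats

D_KL(P||Q) = 0.2864 ≥ 0 ✓

This non-negativity is a fundamental property: relative entropy cannot be negative because it measures how different Q is from P.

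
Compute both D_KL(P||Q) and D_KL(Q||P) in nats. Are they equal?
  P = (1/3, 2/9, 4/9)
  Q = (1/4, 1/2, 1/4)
D_KL(P||Q) = 0.1714, D_KL(Q||P) = 0.1897

KL divergence is not symmetric: D_KL(P||Q) ≠ D_KL(Q||P) in general.

D_KL(P||Q) = 0.1714 nats
D_KL(Q||P) = 0.1897 nats

No, they are not equal!

This asymmetry is why KL divergence is not a true distance metric.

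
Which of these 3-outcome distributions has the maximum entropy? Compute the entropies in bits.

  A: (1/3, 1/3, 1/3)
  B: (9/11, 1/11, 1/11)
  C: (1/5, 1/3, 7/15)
A

For a discrete distribution over n outcomes, entropy is maximized by the uniform distribution.

Computing entropies:
H(A) = 1.5850 bits
H(B) = 0.8659 bits
H(C) = 1.5058 bits

The uniform distribution (where all probabilities equal 1/3) achieves the maximum entropy of log_2(3) = 1.5850 bits.

Distribution A has the highest entropy.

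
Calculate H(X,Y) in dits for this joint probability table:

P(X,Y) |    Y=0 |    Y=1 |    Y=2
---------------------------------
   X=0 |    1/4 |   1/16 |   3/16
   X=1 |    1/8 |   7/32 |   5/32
0.7453 dits

Joint entropy is H(X,Y) = -Σ_{x,y} p(x,y) log p(x,y).

Summing over all non-zero entries:
H(X,Y) = -[1/4·log_10(1/4) + 1/16·log_10(1/16) + 3/16·log_10(3/16) + 1/8·log_10(1/8) + 7/32·log_10(7/32) + 5/32·log_10(5/32)]
H(X,Y) = 0.7453 dits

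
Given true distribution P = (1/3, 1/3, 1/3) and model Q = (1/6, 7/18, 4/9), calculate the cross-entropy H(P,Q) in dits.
0.5135 dits

Cross-entropy: H(P,Q) = -Σ p(x) log q(x)

Alternatively: H(P,Q) = H(P) + D_KL(P||Q)
H(P) = 0.4771 dits
D_KL(P||Q) = 0.0364 dits

H(P,Q) = 0.4771 + 0.0364 = 0.5135 dits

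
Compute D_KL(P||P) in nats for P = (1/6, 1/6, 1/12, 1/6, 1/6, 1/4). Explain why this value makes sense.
0.0000 nats

KL divergence satisfies the Gibbs inequality: D_KL(P||Q) ≥ 0 for all distributions P, Q.

D_KL(P||Q) = Σ p(x) log(p(x)/q(x))
Each term is p(x) × log_e(p(x)/p(x)) = p(x) × log_e(1) = 0, so the sum is 0.
D_KL(P||Q) = 0.0000 nats

When P = Q, the KL divergence is exactly 0, as there is no 'divergence' between identical distributions.

This non-negativity is a fundamental property: relative entropy cannot be negative because it measures how different Q is from P.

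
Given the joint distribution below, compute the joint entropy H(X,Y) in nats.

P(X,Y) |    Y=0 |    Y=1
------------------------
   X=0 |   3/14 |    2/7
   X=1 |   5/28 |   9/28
1.3605 nats

Joint entropy is H(X,Y) = -Σ_{x,y} p(x,y) log p(x,y).

Summing over all non-zero entries:
H(X,Y) = -[3/14·log_e(3/14) + 2/7·log_e(2/7) + 5/28·log_e(5/28) + 9/28·log_e(9/28)]
H(X,Y) = 1.3605 nats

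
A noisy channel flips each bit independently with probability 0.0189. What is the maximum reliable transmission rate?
0.8648 bits

For a binary symmetric channel (BSC) with error probability p:
Capacity C = 1 - H(p) bits per symbol

where H(p) = -p log₂(p) - (1-p) log₂(1-p) is the binary entropy function.

H(0.0189) = 0.1352 bits
C = 1 - 0.1352 = 0.8648 bits per symbol

This means we can reliably transmit up to 0.8648 bits of information per channel use.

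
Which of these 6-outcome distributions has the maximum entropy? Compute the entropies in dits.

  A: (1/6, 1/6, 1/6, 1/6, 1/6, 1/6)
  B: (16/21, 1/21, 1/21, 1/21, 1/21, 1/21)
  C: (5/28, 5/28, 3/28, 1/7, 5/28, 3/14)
A

For a discrete distribution over n outcomes, entropy is maximized by the uniform distribution.

Computing entropies:
H(A) = 0.7782 dits
H(B) = 0.4048 dits
H(C) = 0.7688 dits

The uniform distribution (where all probabilities equal 1/6) achieves the maximum entropy of log_10(6) = 0.7782 dits.

Distribution A has the highest entropy.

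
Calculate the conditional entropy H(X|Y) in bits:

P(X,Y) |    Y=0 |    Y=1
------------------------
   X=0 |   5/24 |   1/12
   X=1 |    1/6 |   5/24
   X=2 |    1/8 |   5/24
1.5190 bits

Using the chain rule: H(X|Y) = H(X,Y) - H(Y)

First, compute H(X,Y) = 2.5190 bits

Marginal P(Y) = (1/2, 1/2)
H(Y) = 1.0000 bits

H(X|Y) = H(X,Y) - H(Y) = 2.5190 - 1.0000 = 1.5190 bits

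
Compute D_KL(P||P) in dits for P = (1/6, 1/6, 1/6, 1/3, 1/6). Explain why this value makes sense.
0.0000 dits

KL divergence satisfies the Gibbs inequality: D_KL(P||Q) ≥ 0 for all distributions P, Q.

D_KL(P||Q) = Σ p(x) log(p(x)/q(x))
Each term is p(x) × log_10(p(x)/p(x)) = p(x) × log_10(1) = 0, so the sum is 0.
D_KL(P||Q) = 0.0000 dits

When P = Q, the KL divergence is exactly 0, as there is no 'divergence' between identical distributions.

This non-negativity is a fundamental property: relative entropy cannot be negative because it measures how different Q is from P.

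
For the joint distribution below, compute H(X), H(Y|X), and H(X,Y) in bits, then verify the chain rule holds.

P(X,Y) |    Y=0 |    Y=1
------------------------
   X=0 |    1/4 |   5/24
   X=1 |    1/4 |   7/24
H(X,Y) = 1.9899, H(X) = 0.9950, H(Y|X) = 0.9949 (all in bits)

Chain rule: H(X,Y) = H(X) + H(Y|X)

Left side — joint entropy directly:
H(X,Y) = -Σ p(x,y) log p(x,y) = 1.9899 bits

Right side — compute H(Y|X) from the conditional distributions:
P(X) = (11/24, 13/24), so H(X) = 0.9950 bits
H(Y|X) = Σ_x P(X=x) · H(Y|X=x):
  P(Y|X=0) = (6/11, 5/11), H(Y|X=0) = 0.9940, weight P(X=0) = 11/24
  P(Y|X=1) = (6/13, 7/13), H(Y|X=1) = 0.9957, weight P(X=1) = 13/24
H(Y|X) = 0.9949 bits

H(X) + H(Y|X) = 0.9950 + 0.9949 = 1.9899 bits

Both sides equal 1.9899 bits. ✓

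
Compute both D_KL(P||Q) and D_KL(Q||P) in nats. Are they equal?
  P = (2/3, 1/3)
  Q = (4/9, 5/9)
D_KL(P||Q) = 0.1000, D_KL(Q||P) = 0.1036

KL divergence is not symmetric: D_KL(P||Q) ≠ D_KL(Q||P) in general.

D_KL(P||Q) = 0.1000 nats
D_KL(Q||P) = 0.1036 nats

No, they are not equal!

This asymmetry is why KL divergence is not a true distance metric.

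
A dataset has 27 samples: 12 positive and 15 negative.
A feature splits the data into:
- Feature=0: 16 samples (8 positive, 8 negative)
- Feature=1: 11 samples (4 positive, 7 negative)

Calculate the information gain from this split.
0.0132 bits

Information Gain = H(Y) - H(Y|Feature)

Before split:
P(positive) = 12/27 = 0.4444
H(Y) = 0.9911 bits

After split:
Feature=0: H = 1.0000 bits (weight = 16/27)
Feature=1: H = 0.9457 bits (weight = 11/27)
H(Y|Feature) = (16/27)×1.0000 + (11/27)×0.9457 = 0.9779 bits

Information Gain = 0.9911 - 0.9779 = 0.0132 bits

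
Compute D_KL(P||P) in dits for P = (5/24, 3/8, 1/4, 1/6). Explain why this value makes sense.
0.0000 dits

KL divergence satisfies the Gibbs inequality: D_KL(P||Q) ≥ 0 for all distributions P, Q.

D_KL(P||Q) = Σ p(x) log(p(x)/q(x))
Each term is p(x) × log_10(p(x)/p(x)) = p(x) × log_10(1) = 0, so the sum is 0.
D_KL(P||Q) = 0.0000 dits

When P = Q, the KL divergence is exactly 0, as there is no 'divergence' between identical distributions.

This non-negativity is a fundamental property: relative entropy cannot be negative because it measures how different Q is from P.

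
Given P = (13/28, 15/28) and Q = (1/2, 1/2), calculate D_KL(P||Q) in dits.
0.0011 dits

KL divergence: D_KL(P||Q) = Σ p(x) log(p(x)/q(x))

Computing term by term:
  x=0: 13/28 × log_10[(13/28)/(1/2)] = 13/28 × -0.0322 = -0.0149
  x=1: 15/28 × log_10[(15/28)/(1/2)] = 15/28 × 0.0300 = 0.0161

D_KL(P||Q) = 0.0011 dits

Note: KL divergence is always non-negative and equals 0 iff P = Q.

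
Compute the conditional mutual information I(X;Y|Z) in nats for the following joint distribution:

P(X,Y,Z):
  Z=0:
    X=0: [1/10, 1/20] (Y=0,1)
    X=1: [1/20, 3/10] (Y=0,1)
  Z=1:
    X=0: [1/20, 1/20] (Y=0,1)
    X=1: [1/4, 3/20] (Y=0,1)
0.0690 nats

Conditional mutual information: I(X;Y|Z) = H(X|Z) + H(Y|Z) - H(X,Y|Z)

H(Z) = 0.6931
H(X,Z) = 1.2488 → H(X|Z) = 0.5556
H(Y,Z) = 1.3351 → H(Y|Z) = 0.6419
H(X,Y,Z) = 1.8217 → H(X,Y|Z) = 1.1286

I(X;Y|Z) = 0.5556 + 0.6419 - 1.1286 = 0.0690 nats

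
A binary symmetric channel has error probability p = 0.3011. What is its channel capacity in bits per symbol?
0.1174 bits

For a binary symmetric channel (BSC) with error probability p:
Capacity C = 1 - H(p) bits per symbol

where H(p) = -p log₂(p) - (1-p) log₂(1-p) is the binary entropy function.

H(0.3011) = 0.8826 bits
C = 1 - 0.8826 = 0.1174 bits per symbol

This means we can reliably transmit up to 0.1174 bits of information per channel use.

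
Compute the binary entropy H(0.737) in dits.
0.2502 dits

The binary entropy function is:
H(p) = -p log(p) - (1-p) log(1-p)

H(0.737) = -0.737 × log_10(0.737) - 0.263 × log_10(0.263)
H(0.737) = 0.2502 dits

Note: Binary entropy is maximized at p=0.5 (H=1 bit) and minimized at p=0 or p=1 (H=0).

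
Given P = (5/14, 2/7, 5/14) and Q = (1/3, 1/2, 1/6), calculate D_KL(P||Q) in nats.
0.1369 nats

KL divergence: D_KL(P||Q) = Σ p(x) log(p(x)/q(x))

Computing term by term:
  x=0: 5/14 × log_e[(5/14)/(1/3)] = 5/14 × 0.0690 = 0.0246
  x=1: 2/7 × log_e[(2/7)/(1/2)] = 2/7 × -0.5596 = -0.1599
  x=2: 5/14 × log_e[(5/14)/(1/6)] = 5/14 × 0.7621 = 0.2722

D_KL(P||Q) = 0.1369 nats

Note: KL divergence is always non-negative and equals 0 iff P = Q.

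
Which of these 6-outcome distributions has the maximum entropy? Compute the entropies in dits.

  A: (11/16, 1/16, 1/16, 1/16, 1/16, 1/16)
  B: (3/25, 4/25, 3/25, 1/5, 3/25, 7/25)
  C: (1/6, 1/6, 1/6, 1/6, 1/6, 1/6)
C

For a discrete distribution over n outcomes, entropy is maximized by the uniform distribution.

Computing entropies:
H(A) = 0.4882 dits
H(B) = 0.7534 dits
H(C) = 0.7782 dits

The uniform distribution (where all probabilities equal 1/6) achieves the maximum entropy of log_10(6) = 0.7782 dits.

Distribution C has the highest entropy.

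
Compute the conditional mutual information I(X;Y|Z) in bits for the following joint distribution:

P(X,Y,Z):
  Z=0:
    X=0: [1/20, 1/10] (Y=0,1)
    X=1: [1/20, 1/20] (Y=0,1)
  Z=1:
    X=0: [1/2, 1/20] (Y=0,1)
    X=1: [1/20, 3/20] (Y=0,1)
0.2285 bits

Conditional mutual information: I(X;Y|Z) = H(X|Z) + H(Y|Z) - H(X,Y|Z)

H(Z) = 0.8113
H(X,Z) = 1.6815 → H(X|Z) = 0.8702
H(Y,Z) = 1.6815 → H(Y|Z) = 0.8702
H(X,Y,Z) = 2.3232 → H(X,Y|Z) = 1.5119

I(X;Y|Z) = 0.8702 + 0.8702 - 1.5119 = 0.2285 bits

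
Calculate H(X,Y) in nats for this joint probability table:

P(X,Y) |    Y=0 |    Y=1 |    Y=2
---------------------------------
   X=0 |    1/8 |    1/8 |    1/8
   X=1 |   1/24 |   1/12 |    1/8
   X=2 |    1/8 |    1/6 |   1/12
2.1448 nats

Joint entropy is H(X,Y) = -Σ_{x,y} p(x,y) log p(x,y).

Summing over all non-zero entries:
H(X,Y) = -[1/8·log_e(1/8) + 1/8·log_e(1/8) + 1/8·log_e(1/8) + 1/24·log_e(1/24) + 1/12·log_e(1/12) + 1/8·log_e(1/8) + 1/8·log_e(1/8) + 1/6·log_e(1/6) + 1/12·log_e(1/12)]
H(X,Y) = 2.1448 nats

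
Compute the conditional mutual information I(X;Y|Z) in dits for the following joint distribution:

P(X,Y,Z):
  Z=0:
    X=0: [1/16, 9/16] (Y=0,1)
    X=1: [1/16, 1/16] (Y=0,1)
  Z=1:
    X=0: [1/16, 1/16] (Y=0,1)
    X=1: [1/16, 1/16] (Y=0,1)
0.0209 dits

Conditional mutual information: I(X;Y|Z) = H(X|Z) + H(Y|Z) - H(X,Y|Z)

H(Z) = 0.2442
H(X,Z) = 0.4662 → H(X|Z) = 0.2220
H(Y,Z) = 0.4662 → H(Y|Z) = 0.2220
H(X,Y,Z) = 0.6674 → H(X,Y|Z) = 0.4231

I(X;Y|Z) = 0.2220 + 0.2220 - 0.4231 = 0.0209 dits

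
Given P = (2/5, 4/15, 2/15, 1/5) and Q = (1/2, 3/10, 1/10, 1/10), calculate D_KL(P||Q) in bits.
0.0813 bits

KL divergence: D_KL(P||Q) = Σ p(x) log(p(x)/q(x))

Computing term by term:
  x=0: 2/5 × log_2[(2/5)/(1/2)] = 2/5 × -0.3219 = -0.1288
  x=1: 4/15 × log_2[(4/15)/(3/10)] = 4/15 × -0.1699 = -0.0453
  x=2: 2/15 × log_2[(2/15)/(1/10)] = 2/15 × 0.4150 = 0.0553
  x=3: 1/5 × log_2[(1/5)/(1/10)] = 1/5 × 1.0000 = 0.2000

D_KL(P||Q) = 0.0813 bits

Note: KL divergence is always non-negative and equals 0 iff P = Q.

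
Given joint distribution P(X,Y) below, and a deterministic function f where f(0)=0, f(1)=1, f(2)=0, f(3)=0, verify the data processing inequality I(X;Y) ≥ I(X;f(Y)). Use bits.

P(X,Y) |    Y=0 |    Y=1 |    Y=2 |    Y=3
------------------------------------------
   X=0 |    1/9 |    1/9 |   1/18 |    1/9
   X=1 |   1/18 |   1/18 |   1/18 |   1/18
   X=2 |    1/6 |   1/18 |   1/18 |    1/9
I(X;Y) = 0.0353, I(X;f(Y)) = 0.0182, inequality holds: 0.0353 ≥ 0.0182

Data Processing Inequality: For any Markov chain X → Y → Z, we have I(X;Y) ≥ I(X;Z).

Here Z = f(Y) is a deterministic function of Y, forming X → Y → Z.

Original I(X;Y) = 0.0353 bits

After applying f:
P(X,Z) where Z=f(Y):
- P(X,Z=0) = P(X,Y=0) + P(X,Y=2) + P(X,Y=3)
- P(X,Z=1) = P(X,Y=1)

I(X;Z) = I(X;f(Y)) = 0.0182 bits

Verification: 0.0353 ≥ 0.0182 ✓

Information cannot be created by processing; the function f can only lose information about X.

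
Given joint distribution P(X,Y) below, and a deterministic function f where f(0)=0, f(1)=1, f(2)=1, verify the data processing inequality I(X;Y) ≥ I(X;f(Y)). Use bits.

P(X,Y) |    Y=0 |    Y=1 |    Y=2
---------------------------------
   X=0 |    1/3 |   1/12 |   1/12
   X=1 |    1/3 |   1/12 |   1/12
I(X;Y) = 0.0000, I(X;f(Y)) = 0.0000, inequality holds: 0.0000 ≥ 0.0000

Data Processing Inequality: For any Markov chain X → Y → Z, we have I(X;Y) ≥ I(X;Z).

Here Z = f(Y) is a deterministic function of Y, forming X → Y → Z.

Original I(X;Y) = 0.0000 bits

After applying f:
P(X,Z) where Z=f(Y):
- P(X,Z=0) = P(X,Y=0)
- P(X,Z=1) = P(X,Y=1) + P(X,Y=2)

I(X;Z) = I(X;f(Y)) = 0.0000 bits

Verification: 0.0000 ≥ 0.0000 ✓

Information cannot be created by processing; the function f can only lose information about X.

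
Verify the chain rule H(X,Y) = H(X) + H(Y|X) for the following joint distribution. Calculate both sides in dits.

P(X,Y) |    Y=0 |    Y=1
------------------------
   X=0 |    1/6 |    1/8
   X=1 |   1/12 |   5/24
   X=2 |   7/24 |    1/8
H(X,Y) = 0.7434, H(X) = 0.4706, H(Y|X) = 0.2728 (all in dits)

Chain rule: H(X,Y) = H(X) + H(Y|X)

Left side — joint entropy directly:
H(X,Y) = -Σ p(x,y) log p(x,y) = 0.7434 dits

Right side — compute H(Y|X) from the conditional distributions:
P(X) = (7/24, 7/24, 5/12), so H(X) = 0.4706 dits
H(Y|X) = Σ_x P(X=x) · H(Y|X=x):
  P(Y|X=0) = (4/7, 3/7), H(Y|X=0) = 0.2966, weight P(X=0) = 7/24
  P(Y|X=1) = (2/7, 5/7), H(Y|X=1) = 0.2598, weight P(X=1) = 7/24
  P(Y|X=2) = (7/10, 3/10), H(Y|X=2) = 0.2653, weight P(X=2) = 5/12
H(Y|X) = 0.2728 dits

H(X) + H(Y|X) = 0.4706 + 0.2728 = 0.7434 dits

Both sides equal 0.7434 dits. ✓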